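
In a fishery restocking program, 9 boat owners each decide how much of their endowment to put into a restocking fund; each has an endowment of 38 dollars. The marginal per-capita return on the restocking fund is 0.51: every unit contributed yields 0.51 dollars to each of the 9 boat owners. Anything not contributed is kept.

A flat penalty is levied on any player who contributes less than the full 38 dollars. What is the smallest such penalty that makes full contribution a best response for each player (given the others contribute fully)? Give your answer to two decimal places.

Given the others contribute fully, the best deviation is to contribute 0 (any partial contribution still incurs the fine and gives up units whose private return 0.51 is below 1).
Deviating from 38 to 0 saves 38 dollars but forfeits the deviator's share of the drop in the restocking fund: 0.51 × 38 = 19.38.
So the deviation gain is 38 − 19.38 = 18.62, and the fine must be at least 18.62 dollars to wipe it out.

18.62 dollars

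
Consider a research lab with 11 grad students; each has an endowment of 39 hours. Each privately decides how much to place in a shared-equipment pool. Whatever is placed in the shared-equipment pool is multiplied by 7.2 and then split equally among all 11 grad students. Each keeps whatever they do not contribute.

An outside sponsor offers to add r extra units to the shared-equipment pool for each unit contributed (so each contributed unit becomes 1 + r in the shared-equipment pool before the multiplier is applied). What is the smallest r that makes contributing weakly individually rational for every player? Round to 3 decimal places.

0.528

With matching at rate r, one contributed unit becomes (1 + r) in the shared-equipment pool and returns 7.2 × (1 + r) / 11 to the contributor.
Setting this equal to 1: 1 + r = 11/7.2 = 1.5278.
So the minimum matching rate is r = 1.5278 − 1 = 0.528.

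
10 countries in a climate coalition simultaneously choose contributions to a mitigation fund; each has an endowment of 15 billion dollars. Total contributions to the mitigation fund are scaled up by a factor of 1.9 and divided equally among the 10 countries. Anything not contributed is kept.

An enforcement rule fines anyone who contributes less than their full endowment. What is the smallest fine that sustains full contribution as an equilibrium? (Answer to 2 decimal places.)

Given the others contribute fully, the best deviation is to contribute 0 (any partial contribution still incurs the fine and gives up units whose private return 0.1900 is below 1).
Deviating from 15 to 0 saves 15 billion dollars but forfeits the deviator's share of the drop in the mitigation fund: 1.9/10 × 15 = 2.85.
So the deviation gain is 15 − 2.85 = 12.15, and the fine must be at least 12.15 billion dollars to wipe it out.

12.15 billion dollars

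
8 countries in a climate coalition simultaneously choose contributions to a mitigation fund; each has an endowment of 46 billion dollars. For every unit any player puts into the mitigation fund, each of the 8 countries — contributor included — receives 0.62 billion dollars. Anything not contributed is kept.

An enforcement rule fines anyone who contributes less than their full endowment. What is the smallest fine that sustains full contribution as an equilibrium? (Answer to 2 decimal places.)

17.48 billion dollars

Given the others contribute fully, the best deviation is to contribute 0 (any partial contribution still incurs the fine and gives up units whose private return 0.62 is below 1).
Deviating from 46 to 0 saves 46 billion dollars but forfeits the deviator's share of the drop in the mitigation fund: 0.62 × 46 = 28.52.
So the deviation gain is 46 − 28.52 = 17.48, and the fine must be at least 17.48 billion dollars to wipe it out.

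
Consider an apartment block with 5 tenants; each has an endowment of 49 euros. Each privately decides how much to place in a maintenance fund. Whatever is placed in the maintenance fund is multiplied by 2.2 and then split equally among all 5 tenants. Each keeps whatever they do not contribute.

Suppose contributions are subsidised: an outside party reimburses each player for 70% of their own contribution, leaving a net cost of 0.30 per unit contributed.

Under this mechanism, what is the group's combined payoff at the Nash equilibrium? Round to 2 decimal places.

710.50 euros

With the mechanism, a contributed unit returns (2.2/5) / 0.30 = 1.4667 per unit of net cost to the contributor — now above 1 — so contributing fully is weakly dominant for every player.
At the Nash equilibrium everyone contributes 49. Group total payoff = 5 × (49 × 0.70 + 2.2 × 49) = 710.50.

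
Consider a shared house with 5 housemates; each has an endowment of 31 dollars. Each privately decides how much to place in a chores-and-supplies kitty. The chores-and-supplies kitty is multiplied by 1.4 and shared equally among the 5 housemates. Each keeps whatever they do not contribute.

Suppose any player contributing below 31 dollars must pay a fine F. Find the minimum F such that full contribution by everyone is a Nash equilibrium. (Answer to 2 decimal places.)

Given the others contribute fully, the best deviation is to contribute 0 (any partial contribution still incurs the fine and gives up units whose private return 0.2800 is below 1).
Deviating from 31 to 0 saves 31 dollars but forfeits the deviator's share of the drop in the chores-and-supplies kitty: 1.4/5 × 31 = 8.68.
So the deviation gain is 31 − 8.68 = 22.32, and the fine must be at least 22.32 dollars to wipe it out.

22.32 dollars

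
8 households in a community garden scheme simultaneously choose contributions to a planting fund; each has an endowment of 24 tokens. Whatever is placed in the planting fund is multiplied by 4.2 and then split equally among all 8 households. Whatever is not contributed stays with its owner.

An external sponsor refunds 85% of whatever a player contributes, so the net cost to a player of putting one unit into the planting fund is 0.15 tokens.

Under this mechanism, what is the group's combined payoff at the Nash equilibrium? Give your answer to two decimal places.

With the mechanism, a contributed unit returns (4.2/8) / 0.15 = 3.5000 per unit of net cost to the contributor — now above 1 — so contributing fully is weakly dominant for every player.
At the Nash equilibrium everyone contributes 24. Group total payoff = 8 × (24 × 0.85 + 4.2 × 24) = 969.60.

969.60 tokens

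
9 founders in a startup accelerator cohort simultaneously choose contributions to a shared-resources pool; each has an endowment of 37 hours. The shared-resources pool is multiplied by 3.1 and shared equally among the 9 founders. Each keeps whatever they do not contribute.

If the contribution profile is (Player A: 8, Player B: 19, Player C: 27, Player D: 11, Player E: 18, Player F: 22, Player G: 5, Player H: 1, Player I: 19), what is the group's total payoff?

606.00 hours

Total contributed: 8 + 19 + 27 + 11 + 18 + 22 + 5 + 1 + 19 = 130; total kept: 9 × 37 − 130 = 203.
The shared-resources pool pays out 3.1 × 130 = 403.00 in aggregate.
Group total = 203 + 403.00 = 606.00.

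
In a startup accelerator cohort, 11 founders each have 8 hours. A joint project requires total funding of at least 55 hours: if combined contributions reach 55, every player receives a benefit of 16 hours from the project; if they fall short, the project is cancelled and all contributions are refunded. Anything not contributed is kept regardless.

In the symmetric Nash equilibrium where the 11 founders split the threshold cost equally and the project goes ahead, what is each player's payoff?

Equal share of the threshold: 55/11 = 5.
At this profile no one gains by cutting their contribution: any cut drops the total below 55, the project is cancelled, contributions are refunded, and the deviator ends with 8, which is less than 8 − 5 + 16 = 19. Contributing more than 5 just wastes the excess. So contributing exactly 5 is a best response.
Each player's payoff: 8 − 5 + 16 = 19.

19 hours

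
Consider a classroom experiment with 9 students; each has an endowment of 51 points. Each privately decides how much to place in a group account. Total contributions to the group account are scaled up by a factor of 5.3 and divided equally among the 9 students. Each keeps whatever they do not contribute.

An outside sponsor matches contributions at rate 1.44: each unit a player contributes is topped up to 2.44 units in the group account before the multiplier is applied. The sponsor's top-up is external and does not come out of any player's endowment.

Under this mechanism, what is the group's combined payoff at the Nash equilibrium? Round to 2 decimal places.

The effective private return per unit is now 5.3 × 2.44 / 9 = 1.4369 > 1, so every player's dominant strategy flips to full contribution.
So the Nash equilibrium is full contribution by all 9; the group earns 5.3 × 2.44 × 459 = 5935.79.

5935.79 points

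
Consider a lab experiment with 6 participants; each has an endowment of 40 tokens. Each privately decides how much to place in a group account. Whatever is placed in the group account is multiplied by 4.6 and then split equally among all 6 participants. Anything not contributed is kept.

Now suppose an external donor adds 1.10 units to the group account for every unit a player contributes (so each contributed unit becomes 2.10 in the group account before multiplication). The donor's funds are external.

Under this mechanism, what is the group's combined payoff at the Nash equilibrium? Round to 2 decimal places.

2318.40 tokens

Under the mechanism each unit contributed yields 4.6 × 2.10 / 6 = 1.6100 back to its contributor per unit of net cost, which exceeds 1, making full contribution the dominant choice for everyone.
So the Nash equilibrium is full contribution by all 6; the group earns 4.6 × 2.10 × 240 = 2318.40.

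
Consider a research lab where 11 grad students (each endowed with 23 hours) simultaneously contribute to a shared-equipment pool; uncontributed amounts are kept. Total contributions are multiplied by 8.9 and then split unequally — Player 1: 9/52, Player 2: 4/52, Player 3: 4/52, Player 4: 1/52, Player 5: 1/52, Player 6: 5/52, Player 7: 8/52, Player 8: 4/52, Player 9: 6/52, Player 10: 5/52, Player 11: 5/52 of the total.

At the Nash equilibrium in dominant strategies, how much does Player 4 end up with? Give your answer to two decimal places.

34.81 hours

Player j's private return per contributed unit is 8.9 × (j's share). Contributing is weakly dominant for j when that share is at least 1/8.9 = 0.1124, and contributing 0 is dominant otherwise.
Player 1, Player 7 and Player 9 are above the threshold, contributing 23 each; the remaining 8 contribute 0. Total contributed: 69.
Player 4 keeps 23 and receives 8.9 × 69 × 1/52 = 11.81 from the shared-equipment pool, for a payoff of 34.81.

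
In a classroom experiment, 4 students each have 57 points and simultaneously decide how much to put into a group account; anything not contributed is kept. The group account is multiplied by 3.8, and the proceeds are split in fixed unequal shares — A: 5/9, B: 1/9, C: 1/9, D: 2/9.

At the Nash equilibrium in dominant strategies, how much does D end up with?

Player j's private return per contributed unit is 3.8 × (j's share). Contributing is weakly dominant for j when that share is at least 1/3.8 = 0.2632, and contributing 0 is dominant otherwise.
A alone (share 5/9) is above the threshold, contributing 57; the remaining 3 contribute 0. Total contributed: 57.
D keeps 57 and receives 3.8 × 57 × 2/9 = 48.13 from the group account, for a payoff of 105.13.

105.13 points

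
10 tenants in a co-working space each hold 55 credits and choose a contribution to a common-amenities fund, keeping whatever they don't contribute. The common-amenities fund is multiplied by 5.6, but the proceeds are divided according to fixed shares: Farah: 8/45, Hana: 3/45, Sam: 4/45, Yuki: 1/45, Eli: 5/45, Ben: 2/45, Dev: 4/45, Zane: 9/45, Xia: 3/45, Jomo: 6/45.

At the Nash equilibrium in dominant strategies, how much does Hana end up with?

75.53 credits

Each unit j contributes comes back to j as 5.6 × (j's share), so j prefers to contribute only if that share exceeds 1/5.6 = 0.1786; otherwise keeping the unit dominates.
The only share above 0.1786 is Zane's 9/45, contributing 55; the remaining 9 contribute 0. Total contributed: 55.
Hana keeps 55 and receives 5.6 × 55 × 3/45 = 20.53 from the common-amenities fund, for a payoff of 75.53.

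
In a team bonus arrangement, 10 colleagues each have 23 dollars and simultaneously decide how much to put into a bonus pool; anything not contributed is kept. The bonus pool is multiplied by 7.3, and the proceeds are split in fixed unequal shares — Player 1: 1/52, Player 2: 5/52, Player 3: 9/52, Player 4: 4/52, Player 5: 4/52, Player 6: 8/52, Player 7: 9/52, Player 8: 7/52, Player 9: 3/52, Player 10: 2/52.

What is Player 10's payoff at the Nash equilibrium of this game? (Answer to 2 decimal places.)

Player j's private return per contributed unit is 7.3 × (j's share). Contributing is weakly dominant for j when that share is at least 1/7.3 = 0.1370, and contributing 0 is dominant otherwise.
Player 3, Player 6 and Player 7 clear that bar, contributing 23 each; the remaining 7 contribute 0. Total contributed: 69.
Player 10 keeps 23 and receives 7.3 × 69 × 2/52 = 19.37 from the bonus pool, for a payoff of 42.37.

42.37 dollars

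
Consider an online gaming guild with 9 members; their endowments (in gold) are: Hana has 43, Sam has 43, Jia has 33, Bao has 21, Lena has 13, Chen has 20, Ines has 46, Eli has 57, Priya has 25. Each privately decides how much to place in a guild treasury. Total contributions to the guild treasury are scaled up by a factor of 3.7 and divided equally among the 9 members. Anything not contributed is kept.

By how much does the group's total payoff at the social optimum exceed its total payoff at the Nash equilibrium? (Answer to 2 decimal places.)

The private return per contributed unit is 3.7/9 = 0.4111 < 1 for every player regardless of endowment, so the Nash equilibrium is zero contribution and the group total is Σ E_j = 43 + 43 + 33 + 21 + 13 + 20 + 46 + 57 + 25 = 301.
Each contributed unit returns 3.700 to the group, so the social optimum is full contribution by everyone: group total = 3.700 × 301 = 1113.70.
Efficiency loss = (3.700 − 1) × 301 = 812.70.

812.70 gold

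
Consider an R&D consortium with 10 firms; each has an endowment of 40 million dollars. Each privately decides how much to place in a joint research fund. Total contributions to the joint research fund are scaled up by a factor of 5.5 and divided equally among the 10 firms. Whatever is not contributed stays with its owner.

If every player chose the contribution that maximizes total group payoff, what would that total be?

2200.00 million dollars

Each contributed unit returns 5.500 to the group as a whole (0.5500 to each of 10 players), which exceeds 1, so the social optimum is full contribution: group total = 5.500 × 400 = 2200.00.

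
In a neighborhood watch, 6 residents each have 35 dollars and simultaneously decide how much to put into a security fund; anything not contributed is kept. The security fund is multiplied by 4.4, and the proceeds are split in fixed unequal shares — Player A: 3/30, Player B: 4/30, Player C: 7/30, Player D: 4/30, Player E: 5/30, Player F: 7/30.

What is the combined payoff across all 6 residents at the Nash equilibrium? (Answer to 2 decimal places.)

Each unit j contributes comes back to j as 4.4 × (j's share), so j prefers to contribute only if that share exceeds 1/4.4 = 0.2273; otherwise keeping the unit dominates.
Player C and Player F clear that bar, contributing 35 each; the remaining 4 contribute 0. Total contributed: 70.
The security fund pays out 4.4 × 70 = 308.00 in total (split across the unequal shares, but the aggregate is all that matters for the group sum).
The 4 free-riders keep 35 each, adding 140. Group total = 140 + 308.00 = 448.00.

448.00 dollars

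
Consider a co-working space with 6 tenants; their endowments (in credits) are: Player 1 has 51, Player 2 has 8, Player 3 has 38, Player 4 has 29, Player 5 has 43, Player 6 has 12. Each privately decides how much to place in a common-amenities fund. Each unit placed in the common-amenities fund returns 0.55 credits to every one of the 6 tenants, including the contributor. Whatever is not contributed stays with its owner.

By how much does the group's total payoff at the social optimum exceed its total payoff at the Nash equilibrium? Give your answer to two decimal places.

The private return per contributed unit is 0.55 < 1 for everyone, so the Nash equilibrium is zero contribution and the group total is Σ E_j = 51 + 8 + 38 + 29 + 43 + 12 = 181.
Each contributed unit returns 3.300 to the group, so the social optimum is full contribution by everyone: group total = 3.300 × 181 = 597.30.
Efficiency loss = (3.300 − 1) × 181 = 416.30.

416.30 credits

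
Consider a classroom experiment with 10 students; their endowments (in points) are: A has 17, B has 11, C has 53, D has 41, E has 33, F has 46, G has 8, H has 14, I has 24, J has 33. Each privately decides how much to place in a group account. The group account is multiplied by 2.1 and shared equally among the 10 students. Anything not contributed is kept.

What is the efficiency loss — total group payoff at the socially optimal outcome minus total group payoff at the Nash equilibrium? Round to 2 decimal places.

308.00 points

The private return per contributed unit is 2.1/10 = 0.2100 < 1 for every player regardless of endowment, so the Nash equilibrium is zero contribution and the group total is Σ E_j = 17 + 11 + 53 + 41 + 33 + 46 + 8 + 14 + 24 + 33 = 280.
Each contributed unit returns 2.100 to the group, so the social optimum is full contribution by everyone: group total = 2.100 × 280 = 588.00.
Efficiency loss = (2.100 − 1) × 280 = 308.00.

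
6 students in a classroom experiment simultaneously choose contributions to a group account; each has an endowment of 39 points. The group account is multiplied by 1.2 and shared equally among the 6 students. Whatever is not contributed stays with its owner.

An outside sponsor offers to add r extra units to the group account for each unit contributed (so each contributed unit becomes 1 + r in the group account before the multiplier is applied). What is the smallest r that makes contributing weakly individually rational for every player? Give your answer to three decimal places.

4.000

With matching at rate r, one contributed unit becomes (1 + r) in the group account and returns 1.2 × (1 + r) / 6 to the contributor.
Setting this equal to 1: 1 + r = 6/1.2 = 5.0000.
So the minimum matching rate is r = 5.0000 − 1 = 4.000.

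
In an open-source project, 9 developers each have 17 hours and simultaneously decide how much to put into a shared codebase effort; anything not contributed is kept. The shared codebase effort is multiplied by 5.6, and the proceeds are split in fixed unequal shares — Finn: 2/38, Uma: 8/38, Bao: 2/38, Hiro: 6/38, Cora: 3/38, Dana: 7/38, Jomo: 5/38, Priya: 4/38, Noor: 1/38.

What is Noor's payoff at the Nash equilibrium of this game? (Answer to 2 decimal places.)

Each unit j contributes comes back to j as 5.6 × (j's share), so j prefers to contribute only if that share exceeds 1/5.6 = 0.1786; otherwise keeping the unit dominates.
Uma and Dana are above the threshold, contributing 17 each; the remaining 7 contribute 0. Total contributed: 34.
Noor keeps 17 and receives 5.6 × 34 × 1/38 = 5.01 from the shared codebase effort, for a payoff of 22.01.

22.01 hours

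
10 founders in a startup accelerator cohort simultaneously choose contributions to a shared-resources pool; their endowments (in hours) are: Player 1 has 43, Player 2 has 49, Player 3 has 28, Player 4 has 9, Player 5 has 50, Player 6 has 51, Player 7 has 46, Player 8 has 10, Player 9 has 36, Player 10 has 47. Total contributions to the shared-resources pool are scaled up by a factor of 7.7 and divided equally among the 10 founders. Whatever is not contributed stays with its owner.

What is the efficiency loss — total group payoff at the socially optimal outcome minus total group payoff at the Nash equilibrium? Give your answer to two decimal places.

The private return per contributed unit is 7.7/10 = 0.7700 < 1 for every player regardless of endowment, so the Nash equilibrium is zero contribution and the group total is Σ E_j = 43 + 49 + 28 + 9 + 50 + 51 + 46 + 10 + 36 + 47 = 369.
Each contributed unit returns 7.700 to the group, so the social optimum is full contribution by everyone: group total = 7.700 × 369 = 2841.30.
Efficiency loss = (7.700 − 1) × 369 = 2472.30.

2472.30 hours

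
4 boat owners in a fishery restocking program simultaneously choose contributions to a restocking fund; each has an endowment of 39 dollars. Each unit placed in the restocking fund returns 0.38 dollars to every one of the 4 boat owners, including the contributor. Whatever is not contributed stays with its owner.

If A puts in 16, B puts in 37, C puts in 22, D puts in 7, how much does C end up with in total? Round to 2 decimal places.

Total contributed: 16 + 37 + 22 + 7 = 82.
Each receives 0.38 × 82 = 31.16 from the restocking fund.
C keeps 39 − 22 = 17, so C's payoff is 17 + 31.16 = 48.16.

48.16 dollars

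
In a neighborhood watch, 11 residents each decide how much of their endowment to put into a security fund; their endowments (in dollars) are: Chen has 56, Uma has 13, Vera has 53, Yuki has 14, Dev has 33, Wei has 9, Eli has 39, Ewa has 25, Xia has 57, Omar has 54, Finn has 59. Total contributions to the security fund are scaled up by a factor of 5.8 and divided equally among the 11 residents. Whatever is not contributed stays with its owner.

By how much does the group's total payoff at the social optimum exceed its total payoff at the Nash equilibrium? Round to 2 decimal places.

1977.60 dollars

The private return per contributed unit is 5.8/11 = 0.5273 < 1 for every player regardless of endowment, so the Nash equilibrium is zero contribution and the group total is Σ E_j = 56 + 13 + 53 + 14 + 33 + 9 + 39 + 25 + 57 + 54 + 59 = 412.
Each contributed unit returns 5.800 to the group, so the social optimum is full contribution by everyone: group total = 5.800 × 412 = 2389.60.
Efficiency loss = (5.800 − 1) × 412 = 1977.60.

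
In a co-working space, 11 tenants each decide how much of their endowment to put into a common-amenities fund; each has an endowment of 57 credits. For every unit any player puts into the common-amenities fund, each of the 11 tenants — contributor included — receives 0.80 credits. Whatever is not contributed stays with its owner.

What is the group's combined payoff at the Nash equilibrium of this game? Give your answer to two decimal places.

627.00 credits

The private return per contributed unit is 0.80 < 1, so contributing 0 is dominant for every player. At the Nash equilibrium everyone keeps their 57, and the group total is 11 × 57 = 627.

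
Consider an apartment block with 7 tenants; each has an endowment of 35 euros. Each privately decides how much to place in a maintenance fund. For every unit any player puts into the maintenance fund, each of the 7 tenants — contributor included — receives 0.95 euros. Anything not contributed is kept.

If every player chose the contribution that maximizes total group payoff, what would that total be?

Each contributed unit returns 6.650 to the group as a whole (0.95 to each of 7 players), which exceeds 1, so the social optimum is full contribution: group total = 6.650 × 245 = 1629.25.

1629.25 euros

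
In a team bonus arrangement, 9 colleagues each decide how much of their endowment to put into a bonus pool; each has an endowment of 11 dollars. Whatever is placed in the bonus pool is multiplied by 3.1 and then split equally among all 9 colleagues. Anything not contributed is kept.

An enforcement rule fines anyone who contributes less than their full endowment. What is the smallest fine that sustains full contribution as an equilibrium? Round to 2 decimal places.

Given the others contribute fully, the best deviation is to contribute 0 (any partial contribution still incurs the fine and gives up units whose private return 0.3444 is below 1).
Deviating from 11 to 0 saves 11 dollars but forfeits the deviator's share of the drop in the bonus pool: 3.1/9 × 11 = 3.79.
So the deviation gain is 11 − 3.79 = 7.21, and the fine must be at least 7.21 dollars to wipe it out.

7.21 dollars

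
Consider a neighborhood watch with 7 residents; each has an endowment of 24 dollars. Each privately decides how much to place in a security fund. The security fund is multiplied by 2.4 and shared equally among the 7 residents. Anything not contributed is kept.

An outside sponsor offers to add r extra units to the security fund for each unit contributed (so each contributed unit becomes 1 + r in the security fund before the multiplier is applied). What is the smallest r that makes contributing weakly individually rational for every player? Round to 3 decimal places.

With matching at rate r, one contributed unit becomes (1 + r) in the security fund and returns 2.4 × (1 + r) / 7 to the contributor.
Setting this equal to 1: 1 + r = 7/2.4 = 2.9167.
So the minimum matching rate is r = 2.9167 − 1 = 1.917.

1.917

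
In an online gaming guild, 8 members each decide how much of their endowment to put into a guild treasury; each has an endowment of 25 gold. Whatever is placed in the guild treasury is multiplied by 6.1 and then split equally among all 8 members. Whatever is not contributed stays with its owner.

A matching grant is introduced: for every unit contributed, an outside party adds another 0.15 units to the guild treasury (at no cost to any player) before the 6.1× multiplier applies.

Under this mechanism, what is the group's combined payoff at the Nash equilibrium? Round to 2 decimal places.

200.00 gold

The effective private return is 6.1 × 1.15 / 8 = 0.8769, which is still under 1, so the mechanism doesn't change anyone's dominant strategy: zero contribution.
At the Nash equilibrium no one contributes; group total payoff = 8 × 25 = 200.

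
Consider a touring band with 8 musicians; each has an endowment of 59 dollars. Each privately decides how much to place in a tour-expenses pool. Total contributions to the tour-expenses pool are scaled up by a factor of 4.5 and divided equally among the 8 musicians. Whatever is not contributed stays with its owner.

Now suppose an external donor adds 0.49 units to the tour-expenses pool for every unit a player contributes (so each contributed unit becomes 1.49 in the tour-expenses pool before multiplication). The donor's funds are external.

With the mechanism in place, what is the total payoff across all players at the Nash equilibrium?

Even with the mechanism, each unit contributed returns only 4.5 × 1.49 / 8 = 0.8381 per unit of net cost, so contributing nothing is still dominant.
At the Nash equilibrium no one contributes; group total payoff = 8 × 59 = 472.

472.00 dollars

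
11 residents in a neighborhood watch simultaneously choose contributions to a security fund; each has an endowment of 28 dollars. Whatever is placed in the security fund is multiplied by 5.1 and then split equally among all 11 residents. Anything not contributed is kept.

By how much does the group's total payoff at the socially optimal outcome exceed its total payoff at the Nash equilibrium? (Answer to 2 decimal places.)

Each contributed unit returns 5.1/11 = 0.4636 to its contributor — below 1 — so contributing 0 is dominant for every player. At the Nash equilibrium everyone keeps their 28, and the group total is 11 × 28 = 308.
Each contributed unit returns 5.100 to the group as a whole (0.4636 to each of 11 players), which exceeds 1, so the social optimum is full contribution: group total = 5.100 × 308 = 1570.80.
Efficiency loss = 1570.80 − 308 = 1262.80.

1262.80 dollars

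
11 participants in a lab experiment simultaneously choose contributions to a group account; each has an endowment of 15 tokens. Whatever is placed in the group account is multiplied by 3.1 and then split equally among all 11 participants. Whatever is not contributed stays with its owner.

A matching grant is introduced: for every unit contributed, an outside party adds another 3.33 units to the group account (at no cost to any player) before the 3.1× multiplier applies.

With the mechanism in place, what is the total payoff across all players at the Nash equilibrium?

The effective private return per unit is now 3.1 × 4.33 / 11 = 1.2203 > 1, so every player's dominant strategy flips to full contribution.
So the Nash equilibrium is full contribution by all 11; the group earns 3.1 × 4.33 × 165 = 2214.80.

2214.80 tokens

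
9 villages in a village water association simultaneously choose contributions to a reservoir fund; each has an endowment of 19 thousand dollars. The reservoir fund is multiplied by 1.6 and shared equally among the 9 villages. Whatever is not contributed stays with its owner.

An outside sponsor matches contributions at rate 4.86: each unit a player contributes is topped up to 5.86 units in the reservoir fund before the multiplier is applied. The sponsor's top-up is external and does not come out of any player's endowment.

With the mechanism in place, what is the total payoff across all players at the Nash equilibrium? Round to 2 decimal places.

Under the mechanism each unit contributed yields 1.6 × 5.86 / 9 = 1.0418 back to its contributor per unit of net cost, which exceeds 1, making full contribution the dominant choice for everyone.
So the Nash equilibrium is full contribution by all 9; the group earns 1.6 × 5.86 × 171 = 1603.30.

1603.30 thousand dollars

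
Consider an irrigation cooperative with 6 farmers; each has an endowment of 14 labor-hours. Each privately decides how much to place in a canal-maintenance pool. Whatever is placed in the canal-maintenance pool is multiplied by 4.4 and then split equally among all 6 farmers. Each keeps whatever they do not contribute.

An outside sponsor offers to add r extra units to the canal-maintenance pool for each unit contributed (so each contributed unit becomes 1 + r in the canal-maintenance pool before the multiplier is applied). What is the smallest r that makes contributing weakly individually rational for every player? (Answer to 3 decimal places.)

With matching at rate r, one contributed unit becomes (1 + r) in the canal-maintenance pool and returns 4.4 × (1 + r) / 6 to the contributor.
Setting this equal to 1: 1 + r = 6/4.4 = 1.3636.
So the minimum matching rate is r = 1.3636 − 1 = 0.364.

0.364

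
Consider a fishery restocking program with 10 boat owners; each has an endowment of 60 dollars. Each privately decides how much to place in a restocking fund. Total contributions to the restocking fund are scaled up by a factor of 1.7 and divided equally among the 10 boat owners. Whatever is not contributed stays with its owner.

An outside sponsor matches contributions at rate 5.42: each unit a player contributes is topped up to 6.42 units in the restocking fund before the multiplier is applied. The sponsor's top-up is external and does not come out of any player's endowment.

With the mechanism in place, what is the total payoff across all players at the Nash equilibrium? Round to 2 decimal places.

6548.40 dollars

With the mechanism, a contributed unit returns 1.7 × 6.42 / 10 = 1.0914 per unit of net cost to the contributor — now above 1 — so contributing fully is weakly dominant for every player.
So the Nash equilibrium is full contribution by all 10; the group earns 1.7 × 6.42 × 600 = 6548.40.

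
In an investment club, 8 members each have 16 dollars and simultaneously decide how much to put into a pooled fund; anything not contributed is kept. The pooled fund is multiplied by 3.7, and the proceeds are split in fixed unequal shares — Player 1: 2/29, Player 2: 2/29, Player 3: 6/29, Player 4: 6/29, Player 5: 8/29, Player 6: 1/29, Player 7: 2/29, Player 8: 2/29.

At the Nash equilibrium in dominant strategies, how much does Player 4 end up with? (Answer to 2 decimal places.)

For player j, contributing a unit is worthwhile iff 3.7 × (j's share) ≥ 1, i.e. iff j's share is at least 0.2703.
Player 5 alone (share 8/29) is above the threshold, contributing 16; the remaining 7 contribute 0. Total contributed: 16.
Player 4 keeps 16 and receives 3.7 × 16 × 6/29 = 12.25 from the pooled fund, for a payoff of 28.25.

28.25 dollars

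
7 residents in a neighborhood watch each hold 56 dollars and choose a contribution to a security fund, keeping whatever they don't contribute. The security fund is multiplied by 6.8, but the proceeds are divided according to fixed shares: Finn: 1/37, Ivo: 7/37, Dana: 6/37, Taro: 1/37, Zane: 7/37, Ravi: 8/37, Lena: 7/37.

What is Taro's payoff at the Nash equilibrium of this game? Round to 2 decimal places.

107.46 dollars

Each unit j contributes comes back to j as 6.8 × (j's share), so j prefers to contribute only if that share exceeds 1/6.8 = 0.1471; otherwise keeping the unit dominates.
Ivo, Dana, Zane, Ravi and Lena clear that bar, contributing 56 each; the remaining 2 contribute 0. Total contributed: 280.
Taro keeps 56 and receives 6.8 × 280 × 1/37 = 51.46 from the security fund, for a payoff of 107.46.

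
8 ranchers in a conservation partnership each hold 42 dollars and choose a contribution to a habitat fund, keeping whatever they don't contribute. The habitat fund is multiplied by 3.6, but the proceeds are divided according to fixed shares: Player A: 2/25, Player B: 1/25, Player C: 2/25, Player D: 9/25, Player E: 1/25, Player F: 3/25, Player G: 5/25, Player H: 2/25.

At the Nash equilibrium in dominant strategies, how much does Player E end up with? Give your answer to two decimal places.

Each unit j contributes comes back to j as 3.6 × (j's share), so j prefers to contribute only if that share exceeds 1/3.6 = 0.2778; otherwise keeping the unit dominates.
The only share above 0.2778 is Player D's 9/25, contributing 42; the remaining 7 contribute 0. Total contributed: 42.
Player E keeps 42 and receives 3.6 × 42 × 1/25 = 6.05 from the habitat fund, for a payoff of 48.05.

48.05 dollars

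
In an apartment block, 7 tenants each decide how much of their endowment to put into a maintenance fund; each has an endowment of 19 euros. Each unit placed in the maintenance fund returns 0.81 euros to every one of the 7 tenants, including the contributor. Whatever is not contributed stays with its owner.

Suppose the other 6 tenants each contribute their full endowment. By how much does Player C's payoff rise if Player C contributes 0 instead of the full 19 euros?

Switching from a contribution of 19 to 0 lets Player C keep an extra 19 euros, but lowers the maintenance fund by 19, which costs Player C their own share of that drop: 0.81 × 19 = 15.39.
Net gain = 19 − 15.39 = 3.61. The private return per contributed unit (0.81) is below 1, so free-riding is indeed the best response regardless of what the others do.

3.61 euros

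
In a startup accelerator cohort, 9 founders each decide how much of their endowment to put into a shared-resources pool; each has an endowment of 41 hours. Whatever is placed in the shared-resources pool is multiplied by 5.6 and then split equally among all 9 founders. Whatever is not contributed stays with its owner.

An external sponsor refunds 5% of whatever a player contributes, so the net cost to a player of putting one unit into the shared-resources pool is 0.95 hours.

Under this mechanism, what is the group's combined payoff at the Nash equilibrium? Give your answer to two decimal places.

369.00 hours

Even with the mechanism, each unit contributed returns only (5.6/9) / 0.95 = 0.6550 per unit of net cost, so contributing nothing is still dominant.
Everyone keeps their endowment and the group total is 9 × 41 = 369.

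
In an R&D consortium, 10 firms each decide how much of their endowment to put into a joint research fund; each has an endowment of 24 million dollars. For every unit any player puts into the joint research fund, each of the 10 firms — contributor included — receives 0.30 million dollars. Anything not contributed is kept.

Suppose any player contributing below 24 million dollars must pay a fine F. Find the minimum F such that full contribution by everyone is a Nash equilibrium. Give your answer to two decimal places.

Given the others contribute fully, the best deviation is to contribute 0 (any partial contribution still incurs the fine and gives up units whose private return 0.30 is below 1).
Deviating from 24 to 0 saves 24 million dollars but forfeits the deviator's share of the drop in the joint research fund: 0.30 × 24 = 7.20.
So the deviation gain is 24 − 7.20 = 16.80, and the fine must be at least 16.80 million dollars to wipe it out.

16.80 million dollars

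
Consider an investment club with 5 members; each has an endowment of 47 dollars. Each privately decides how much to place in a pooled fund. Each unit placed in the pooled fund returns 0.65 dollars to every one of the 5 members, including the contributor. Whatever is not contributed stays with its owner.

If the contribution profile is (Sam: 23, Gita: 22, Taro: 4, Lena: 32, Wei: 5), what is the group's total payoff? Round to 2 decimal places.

Total contributed: 23 + 22 + 4 + 32 + 5 = 86; total kept: 5 × 47 − 86 = 149.
The pooled fund pays out 0.65 × 5 × 86 = 279.50 in aggregate.
Group total = 149 + 279.50 = 428.50.

428.50 dollars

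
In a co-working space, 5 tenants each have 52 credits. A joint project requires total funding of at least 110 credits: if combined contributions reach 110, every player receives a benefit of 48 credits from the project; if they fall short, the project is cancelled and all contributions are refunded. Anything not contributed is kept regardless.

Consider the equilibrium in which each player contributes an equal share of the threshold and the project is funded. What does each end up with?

Equal share of the threshold: 110/5 = 22.
At this profile no one gains by cutting their contribution: any cut drops the total below 110, the project is cancelled, contributions are refunded, and the deviator ends with 52, which is less than 52 − 22 + 48 = 78. Contributing more than 22 just wastes the excess. So contributing exactly 22 is a best response.
Each player's payoff: 52 − 22 + 48 = 78.

78 credits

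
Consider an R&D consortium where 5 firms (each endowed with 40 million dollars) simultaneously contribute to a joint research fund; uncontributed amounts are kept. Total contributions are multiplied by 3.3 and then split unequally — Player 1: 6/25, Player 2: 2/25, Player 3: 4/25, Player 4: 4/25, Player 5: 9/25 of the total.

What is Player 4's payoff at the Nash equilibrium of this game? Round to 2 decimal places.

Each unit j contributes comes back to j as 3.3 × (j's share), so j prefers to contribute only if that share exceeds 1/3.3 = 0.3030; otherwise keeping the unit dominates.
Player 5 alone (share 9/25) is above the threshold, contributing 40; the remaining 4 contribute 0. Total contributed: 40.
Player 4 keeps 40 and receives 3.3 × 40 × 4/25 = 21.12 from the joint research fund, for a payoff of 61.12.

61.12 million dollars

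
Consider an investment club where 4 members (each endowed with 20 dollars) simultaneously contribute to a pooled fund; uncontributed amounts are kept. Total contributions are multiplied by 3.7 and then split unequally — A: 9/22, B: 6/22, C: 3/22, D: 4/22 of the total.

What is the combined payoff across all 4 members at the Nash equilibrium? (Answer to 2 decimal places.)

Player j's private return per contributed unit is 3.7 × (j's share). Contributing is weakly dominant for j when that share is at least 1/3.7 = 0.2703, and contributing 0 is dominant otherwise.
A and B are above the threshold, contributing 20 each; the remaining 2 contribute 0. Total contributed: 40.
The pooled fund pays out 3.7 × 40 = 148.00 in total (split across the unequal shares, but the aggregate is all that matters for the group sum).
The 2 free-riders keep 20 each, adding 40. Group total = 40 + 148.00 = 188.00.

188.00 dollars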